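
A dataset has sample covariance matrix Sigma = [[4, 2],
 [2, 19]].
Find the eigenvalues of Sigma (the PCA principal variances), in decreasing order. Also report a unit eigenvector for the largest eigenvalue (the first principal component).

Step 1 — characteristic polynomial of 2×2 Sigma:
  det(Sigma - λI) = λ² - trace · λ + det = 0.
  trace = 4 + 19 = 23, det = 4·19 - (2)² = 72.
Step 2 — discriminant:
  Δ = trace² - 4·det = 529 - 288 = 241.
Step 3 — eigenvalues:
  λ = (trace ± √Δ)/2 = (23 ± 15.5242)/2,
  λ_1 = 19.2621,  λ_2 = 3.7379.

Step 4 — unit eigenvector for λ_1: solve (Sigma - λ_1 I)v = 0. First row:
  (4 - 19.2621)·v_x + (2)·v_y = 0, i.e. (-15.2621)·v_x + (2)·v_y = 0,
  so v ∝ (b, λ_1 - a) = (2, 15.2621) = u.
  ||u|| = √((2)² + (15.2621)²) = √(236.9313) ≈ 15.3926,
  v_1 = u/||u|| ≈ (0.1299, 0.9915) (||v_1|| = 1).

λ_1 = 19.2621,  λ_2 = 3.7379;  v_1 ≈ (0.1299, 0.9915)


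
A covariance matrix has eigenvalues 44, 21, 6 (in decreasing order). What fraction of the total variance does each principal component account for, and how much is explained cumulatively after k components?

Step 1 — total variance = trace(Sigma) = Σ λ_i = 44 + 21 + 6 = 71.

Step 2 — fraction explained by component i = λ_i / Σ λ:
  PC1: 44/71 = 0.6197
  PC2: 21/71 = 0.2958
  PC3: 6/71 = 0.0845

Step 3 — cumulative fraction after k components = (λ_1 + ... + λ_k) / Σ λ:
  k = 1: 44/71 = 0.6197
  k = 2: (44 + 21)/71 = 65/71 = 0.9155
  k = 3: (44 + 21 + 6)/71 = 71/71 = 1

Summary (fraction, with percent):

explained: PC1 0.6197 (61.97%), PC2 0.2958 (29.58%), PC3 0.0845 (8.45%);  cumulative: 0.6197, 0.9155, 1


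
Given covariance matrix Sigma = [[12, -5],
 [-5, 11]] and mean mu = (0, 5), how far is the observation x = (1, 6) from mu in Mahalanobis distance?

Step 1 — centre the observation: (x - mu) = (1, 1).

Step 2 — invert Sigma. det(Sigma) = 12·11 - (-5)² = 107.
  Sigma^{-1} = (1/det) · [[d, -b], [-b, a]] = [[0.1028, 0.0467],
 [0.0467, 0.1121]].

Step 3 — form the quadratic (x - mu)^T · Sigma^{-1} · (x - mu):
  Sigma^{-1} · (x - mu) = (0.1495, 0.1589).
  (x - mu)^T · [Sigma^{-1} · (x - mu)] = (1)·(0.1495) + (1)·(0.1589) = 0.3084.

Step 4 — take square root: d = √(0.3084) ≈ 0.5553.

d(x, mu) = √(0.3084) ≈ 0.5553


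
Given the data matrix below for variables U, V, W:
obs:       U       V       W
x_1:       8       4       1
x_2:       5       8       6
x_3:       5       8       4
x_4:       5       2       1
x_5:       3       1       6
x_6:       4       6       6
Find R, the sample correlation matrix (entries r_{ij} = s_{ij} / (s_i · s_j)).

Step 1 — column means:
  mean(U) = (8 + 5 + 5 + 5 + 3 + 4) / 6 = 30/6 = 5
  mean(V) = (4 + 8 + 8 + 2 + 1 + 6) / 6 = 29/6 = 4.8333
  mean(W) = (1 + 6 + 4 + 1 + 6 + 6) / 6 = 24/6 = 4

Step 2 — sample variances and covariances s[i,j] = (1/(n-1)) · Σ_k (x_{k,i} - mean_i) · (x_{k,j} - mean_j), with n-1 = 5:
  s[U,U] = ((3)·(3) + (0)·(0) + (0)·(0) + (0)·(0) + (-2)·(-2) + (-1)·(-1)) / 5 = 14/5 = 2.8
  s[U,V] = ((3)·(-0.8333) + (0)·(3.1667) + (0)·(3.1667) + (0)·(-2.8333) + (-2)·(-3.8333) + (-1)·(1.1667)) / 5 = 4/5 = 0.8
  s[U,W] = ((3)·(-3) + (0)·(2) + (0)·(0) + (0)·(-3) + (-2)·(2) + (-1)·(2)) / 5 = -15/5 = -3
  s[V,V] = ((-0.8333)·(-0.8333) + (3.1667)·(3.1667) + (3.1667)·(3.1667) + (-2.8333)·(-2.8333) + (-3.8333)·(-3.8333) + (1.1667)·(1.1667)) / 5 = 44.8333/5 = 8.9667
  s[V,W] = ((-0.8333)·(-3) + (3.1667)·(2) + (3.1667)·(0) + (-2.8333)·(-3) + (-3.8333)·(2) + (1.1667)·(2)) / 5 = 12/5 = 2.4
  s[W,W] = ((-3)·(-3) + (2)·(2) + (0)·(0) + (-3)·(-3) + (2)·(2) + (2)·(2)) / 5 = 30/5 = 6
  Sample standard deviations s_i = √(s[i,i]):
  s(U) = √(2.8) = 1.6733
  s(V) = √(8.9667) = 2.9944
  s(W) = √(6) = 2.4495

Step 3 — r_{ij} = s_{ij} / (s_i · s_j):
  r[U,U] = 1 (diagonal).
  r[U,V] = 0.8 / (1.6733 · 2.9944) = 0.8 / 5.0107 = 0.1597
  r[U,W] = -3 / (1.6733 · 2.4495) = -3 / 4.0988 = -0.7319
  r[V,V] = 1 (diagonal).
  r[V,W] = 2.4 / (2.9944 · 2.4495) = 2.4 / 7.3348 = 0.3272
  r[W,W] = 1 (diagonal).

R is symmetric with unit diagonal. Assembling:

R = [[1, 0.1597, -0.7319],
 [0.1597, 1, 0.3272],
 [-0.7319, 0.3272, 1]]


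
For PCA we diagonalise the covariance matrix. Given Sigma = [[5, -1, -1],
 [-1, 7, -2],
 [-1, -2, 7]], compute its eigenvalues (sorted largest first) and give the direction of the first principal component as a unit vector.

Step 1 — characteristic polynomial p(λ) = det(λI - Sigma) = λ³ - tr·λ² + c_1·λ - det, where tr = trace, c_1 = sum of the principal 2×2 minors, det = det(Sigma):
  tr = 5 + 7 + 7 = 19,
  c_1 = (5·7 - (-1)²) + (5·7 - (-1)²) + (7·7 - (-2)²) = 34 + 34 + 45 = 113,
  det = 5·(7·7 - (-2)²) - (-1)·((-1)·7 - (-2)·(-1)) + (-1)·((-1)·(-2) - 7·(-1)) = 5·(45) - (-1)·(-9) + (-1)·(9) = 207.
  So p(λ) = λ³ - 19λ² + 113λ - 207.
Step 2 — look for an integer root (rational root theorem: any rational root is an integer divisor of 207). Testing λ = 9:
  p(9) = 729 - 1539 + 1017 - 207 = 0  ✓
  Dividing out (λ - 9): p(λ) = (λ - 9)(λ² - 10λ + 23).
Step 3 — remaining eigenvalues from the quadratic λ² - 10λ + 23 = 0:
  Δ = 10² - 4·23 = 100 - 92 = 8,  λ = (10 ± √8)/2 = (10 ± 2.8284)/2 ≈ 6.4142 or 3.5858.
  Sorted: λ_1 = 9,  λ_2 = 6.4142,  λ_3 = 3.5858  (check: sum = 19 = tr ✓).

Step 4 — unit eigenvector for λ_1 = 9: v spans the null space of (Sigma - λ_1 I), whose rows are
  r_1 = (-4, -1, -1),  r_2 = (-1, -2, -2),  r_3 = (-1, -2, -2).
  v is orthogonal to every row, so take v ∝ r_1 × r_2 = ((-1)·(-2) - (-1)·(-2), (-1)·(-1) - (-4)·(-2), (-4)·(-2) - (-1)·(-1)) = (0, -7, 7).
  Rescale (divide by 7; multiply by -1 so the first nonzero entry is positive): u = (0, 1, -1).
  ||u|| = √((0)² + (1)² + (-1)²) = √(2) ≈ 1.4142,  v_1 = u/||u|| ≈ (0, 0.7071, -0.7071) (||v_1|| = 1).

λ_1 = 9,  λ_2 = 6.4142,  λ_3 = 3.5858;  v_1 ≈ (0, 0.7071, -0.7071)


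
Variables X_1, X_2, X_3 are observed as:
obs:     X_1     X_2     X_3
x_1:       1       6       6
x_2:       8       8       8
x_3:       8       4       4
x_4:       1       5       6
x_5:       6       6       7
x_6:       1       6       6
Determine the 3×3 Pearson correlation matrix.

Step 1 — column means:
  mean(X_1) = (1 + 8 + 8 + 1 + 6 + 1) / 6 = 25/6 = 4.1667
  mean(X_2) = (6 + 8 + 4 + 5 + 6 + 6) / 6 = 35/6 = 5.8333
  mean(X_3) = (6 + 8 + 4 + 6 + 7 + 6) / 6 = 37/6 = 6.1667

Step 2 — sample variances and covariances s[i,j] = (1/(n-1)) · Σ_k (x_{k,i} - mean_i) · (x_{k,j} - mean_j), with n-1 = 5:
  s[X_1,X_1] = ((-3.1667)·(-3.1667) + (3.8333)·(3.8333) + (3.8333)·(3.8333) + (-3.1667)·(-3.1667) + (1.8333)·(1.8333) + (-3.1667)·(-3.1667)) / 5 = 62.8333/5 = 12.5667
  s[X_1,X_2] = ((-3.1667)·(0.1667) + (3.8333)·(2.1667) + (3.8333)·(-1.8333) + (-3.1667)·(-0.8333) + (1.8333)·(0.1667) + (-3.1667)·(0.1667)) / 5 = 3.1667/5 = 0.6333
  s[X_1,X_3] = ((-3.1667)·(-0.1667) + (3.8333)·(1.8333) + (3.8333)·(-2.1667) + (-3.1667)·(-0.1667) + (1.8333)·(0.8333) + (-3.1667)·(-0.1667)) / 5 = 1.8333/5 = 0.3667
  s[X_2,X_2] = ((0.1667)·(0.1667) + (2.1667)·(2.1667) + (-1.8333)·(-1.8333) + (-0.8333)·(-0.8333) + (0.1667)·(0.1667) + (0.1667)·(0.1667)) / 5 = 8.8333/5 = 1.7667
  s[X_2,X_3] = ((0.1667)·(-0.1667) + (2.1667)·(1.8333) + (-1.8333)·(-2.1667) + (-0.8333)·(-0.1667) + (0.1667)·(0.8333) + (0.1667)·(-0.1667)) / 5 = 8.1667/5 = 1.6333
  s[X_3,X_3] = ((-0.1667)·(-0.1667) + (1.8333)·(1.8333) + (-2.1667)·(-2.1667) + (-0.1667)·(-0.1667) + (0.8333)·(0.8333) + (-0.1667)·(-0.1667)) / 5 = 8.8333/5 = 1.7667
  Sample standard deviations s_i = √(s[i,i]):
  s(X_1) = √(12.5667) = 3.5449
  s(X_2) = √(1.7667) = 1.3292
  s(X_3) = √(1.7667) = 1.3292

Step 3 — r_{ij} = s_{ij} / (s_i · s_j):
  r[X_1,X_1] = 1 (diagonal).
  r[X_1,X_2] = 0.6333 / (3.5449 · 1.3292) = 0.6333 / 4.7118 = 0.1344
  r[X_1,X_3] = 0.3667 / (3.5449 · 1.3292) = 0.3667 / 4.7118 = 0.0778
  r[X_2,X_2] = 1 (diagonal).
  r[X_2,X_3] = 1.6333 / (1.3292 · 1.3292) = 1.6333 / 1.7667 = 0.9245
  r[X_3,X_3] = 1 (diagonal).

R is symmetric with unit diagonal. Assembling:

R = [[1, 0.1344, 0.0778],
 [0.1344, 1, 0.9245],
 [0.0778, 0.9245, 1]]


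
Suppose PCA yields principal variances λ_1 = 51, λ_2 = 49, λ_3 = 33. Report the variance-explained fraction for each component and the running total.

Step 1 — total variance = trace(Sigma) = Σ λ_i = 51 + 49 + 33 = 133.

Step 2 — fraction explained by component i = λ_i / Σ λ:
  PC1: 51/133 = 0.3835
  PC2: 49/133 = 0.3684
  PC3: 33/133 = 0.2481

Step 3 — cumulative fraction after k components = (λ_1 + ... + λ_k) / Σ λ:
  k = 1: 51/133 = 0.3835
  k = 2: (51 + 49)/133 = 100/133 = 0.7519
  k = 3: (51 + 49 + 33)/133 = 133/133 = 1

Summary (fraction, with percent):

explained: PC1 0.3835 (38.35%), PC2 0.3684 (36.84%), PC3 0.2481 (24.81%);  cumulative: 0.3835, 0.7519, 1


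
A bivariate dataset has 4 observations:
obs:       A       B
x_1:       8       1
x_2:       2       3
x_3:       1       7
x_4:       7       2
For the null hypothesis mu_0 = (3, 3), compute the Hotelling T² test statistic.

Step 1 — sample mean vector:
  mean(A) = (8 + 2 + 1 + 7) / 4 = 18/4 = 4.5
  mean(B) = (1 + 3 + 7 + 2) / 4 = 13/4 = 3.25
  x̄ = (4.5, 3.25),  deviation x̄ - mu_0 = (4.5, 3.25) - (3, 3) = (1.5, 0.25).

Step 2 — sample covariance matrix, S[i,j] = (1/(n-1)) · Σ_k (x_{k,i} - mean_i) · (x_{k,j} - mean_j), divisor n-1 = 3:
  S[A,A] = ((3.5)·(3.5) + (-2.5)·(-2.5) + (-3.5)·(-3.5) + (2.5)·(2.5)) / 3 = 37/3 = 12.3333
  S[A,B] = ((3.5)·(-2.25) + (-2.5)·(-0.25) + (-3.5)·(3.75) + (2.5)·(-1.25)) / 3 = -23.5/3 = -7.8333
  S[B,B] = ((-2.25)·(-2.25) + (-0.25)·(-0.25) + (3.75)·(3.75) + (-1.25)·(-1.25)) / 3 = 20.75/3 = 6.9167
  S = [[12.3333, -7.8333],
 [-7.8333, 6.9167]].

Step 3 — invert S. det(S) = 12.3333·6.9167 - (-7.8333)² = 23.9444.
  S^{-1} = (1/det) · [[d, -b], [-b, a]] = [[0.2889, 0.3271],
 [0.3271, 0.5151]].

Step 4 — quadratic form (x̄ - mu_0)^T · S^{-1} · (x̄ - mu_0):
  S^{-1} · (x̄ - mu_0) = (0.5151, 0.6195),
  (x̄ - mu_0)^T · [...] = (1.5)·(0.5151) + (0.25)·(0.6195) = 0.9275.

Step 5 — scale by n: T² = 4 · 0.9275 = 3.71.

T² ≈ 3.71


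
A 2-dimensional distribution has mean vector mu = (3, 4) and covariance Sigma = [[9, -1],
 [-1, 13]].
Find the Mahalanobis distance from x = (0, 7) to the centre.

Step 1 — centre the observation: (x - mu) = (-3, 3).

Step 2 — invert Sigma. det(Sigma) = 9·13 - (-1)² = 116.
  Sigma^{-1} = (1/det) · [[d, -b], [-b, a]] = [[0.1121, 0.0086],
 [0.0086, 0.0776]].

Step 3 — form the quadratic (x - mu)^T · Sigma^{-1} · (x - mu):
  Sigma^{-1} · (x - mu) = (-0.3103, 0.2069).
  (x - mu)^T · [Sigma^{-1} · (x - mu)] = (-3)·(-0.3103) + (3)·(0.2069) = 1.5517.

Step 4 — take square root: d = √(1.5517) ≈ 1.2457.

d(x, mu) = √(1.5517) ≈ 1.2457


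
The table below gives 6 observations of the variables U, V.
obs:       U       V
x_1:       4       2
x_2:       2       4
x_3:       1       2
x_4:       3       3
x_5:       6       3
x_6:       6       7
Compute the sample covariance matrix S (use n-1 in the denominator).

Step 1 — column means:
  mean(U) = (4 + 2 + 1 + 3 + 6 + 6) / 6 = 22/6 = 3.6667
  mean(V) = (2 + 4 + 2 + 3 + 3 + 7) / 6 = 21/6 = 3.5

Step 2 — sample covariance S[i,j] = (1/(n-1)) · Σ_k (x_{k,i} - mean_i) · (x_{k,j} - mean_j), with n-1 = 5.
  S[U,U] = ((0.3333)·(0.3333) + (-1.6667)·(-1.6667) + (-2.6667)·(-2.6667) + (-0.6667)·(-0.6667) + (2.3333)·(2.3333) + (2.3333)·(2.3333)) / 5 = 21.3333/5 = 4.2667
  S[U,V] = ((0.3333)·(-1.5) + (-1.6667)·(0.5) + (-2.6667)·(-1.5) + (-0.6667)·(-0.5) + (2.3333)·(-0.5) + (2.3333)·(3.5)) / 5 = 10/5 = 2
  S[V,V] = ((-1.5)·(-1.5) + (0.5)·(0.5) + (-1.5)·(-1.5) + (-0.5)·(-0.5) + (-0.5)·(-0.5) + (3.5)·(3.5)) / 5 = 17.5/5 = 3.5

S is symmetric (S[j,i] = S[i,j]). Assembling:

S = [[4.2667, 2],
 [2, 3.5]]


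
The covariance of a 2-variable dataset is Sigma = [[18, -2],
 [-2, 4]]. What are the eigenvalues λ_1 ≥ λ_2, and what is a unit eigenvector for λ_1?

Step 1 — characteristic polynomial of 2×2 Sigma:
  det(Sigma - λI) = λ² - trace · λ + det = 0.
  trace = 18 + 4 = 22, det = 18·4 - (-2)² = 68.
Step 2 — discriminant:
  Δ = trace² - 4·det = 484 - 272 = 212.
Step 3 — eigenvalues:
  λ = (trace ± √Δ)/2 = (22 ± 14.5602)/2,
  λ_1 = 18.2801,  λ_2 = 3.7199.

Step 4 — unit eigenvector for λ_1: solve (Sigma - λ_1 I)v = 0. First row:
  (18 - 18.2801)·v_x + (-2)·v_y = 0, i.e. (-0.2801)·v_x + (-2)·v_y = 0,
  so v ∝ (b, λ_1 - a) = (-2, 0.2801); multiply by -1 so the first entry is positive: u = (2, -0.2801).
  ||u|| = √((2)² + (-0.2801)²) = √(4.0785) ≈ 2.0195,
  v_1 = u/||u|| ≈ (0.9903, -0.1387) (||v_1|| = 1).

λ_1 = 18.2801,  λ_2 = 3.7199;  v_1 ≈ (0.9903, -0.1387)


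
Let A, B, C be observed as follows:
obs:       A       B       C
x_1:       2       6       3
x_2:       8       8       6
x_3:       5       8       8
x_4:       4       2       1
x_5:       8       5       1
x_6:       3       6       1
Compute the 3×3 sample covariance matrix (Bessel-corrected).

Step 1 — column means:
  mean(A) = (2 + 8 + 5 + 4 + 8 + 3) / 6 = 30/6 = 5
  mean(B) = (6 + 8 + 8 + 2 + 5 + 6) / 6 = 35/6 = 5.8333
  mean(C) = (3 + 6 + 8 + 1 + 1 + 1) / 6 = 20/6 = 3.3333

Step 2 — sample covariance S[i,j] = (1/(n-1)) · Σ_k (x_{k,i} - mean_i) · (x_{k,j} - mean_j), with n-1 = 5.
  S[A,A] = ((-3)·(-3) + (3)·(3) + (0)·(0) + (-1)·(-1) + (3)·(3) + (-2)·(-2)) / 5 = 32/5 = 6.4
  S[A,B] = ((-3)·(0.1667) + (3)·(2.1667) + (0)·(2.1667) + (-1)·(-3.8333) + (3)·(-0.8333) + (-2)·(0.1667)) / 5 = 7/5 = 1.4
  S[A,C] = ((-3)·(-0.3333) + (3)·(2.6667) + (0)·(4.6667) + (-1)·(-2.3333) + (3)·(-2.3333) + (-2)·(-2.3333)) / 5 = 9/5 = 1.8
  S[B,B] = ((0.1667)·(0.1667) + (2.1667)·(2.1667) + (2.1667)·(2.1667) + (-3.8333)·(-3.8333) + (-0.8333)·(-0.8333) + (0.1667)·(0.1667)) / 5 = 24.8333/5 = 4.9667
  S[B,C] = ((0.1667)·(-0.3333) + (2.1667)·(2.6667) + (2.1667)·(4.6667) + (-3.8333)·(-2.3333) + (-0.8333)·(-2.3333) + (0.1667)·(-2.3333)) / 5 = 26.3333/5 = 5.2667
  S[C,C] = ((-0.3333)·(-0.3333) + (2.6667)·(2.6667) + (4.6667)·(4.6667) + (-2.3333)·(-2.3333) + (-2.3333)·(-2.3333) + (-2.3333)·(-2.3333)) / 5 = 45.3333/5 = 9.0667

S is symmetric (S[j,i] = S[i,j]). Assembling:

S = [[6.4, 1.4, 1.8],
 [1.4, 4.9667, 5.2667],
 [1.8, 5.2667, 9.0667]]


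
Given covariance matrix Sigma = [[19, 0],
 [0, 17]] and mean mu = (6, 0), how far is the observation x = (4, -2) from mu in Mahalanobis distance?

Step 1 — centre the observation: (x - mu) = (-2, -2).

Step 2 — invert Sigma. det(Sigma) = 19·17 - (0)² = 323.
  Sigma^{-1} = (1/det) · [[d, -b], [-b, a]] = [[0.0526, 0],
 [0, 0.0588]].

Step 3 — form the quadratic (x - mu)^T · Sigma^{-1} · (x - mu):
  Sigma^{-1} · (x - mu) = (-0.1053, -0.1176).
  (x - mu)^T · [Sigma^{-1} · (x - mu)] = (-2)·(-0.1053) + (-2)·(-0.1176) = 0.4458.

Step 4 — take square root: d = √(0.4458) ≈ 0.6677.

d(x, mu) = √(0.4458) ≈ 0.6677


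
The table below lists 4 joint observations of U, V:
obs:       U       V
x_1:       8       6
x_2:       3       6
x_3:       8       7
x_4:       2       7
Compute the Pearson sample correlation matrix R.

Step 1 — column means:
  mean(U) = (8 + 3 + 8 + 2) / 4 = 21/4 = 5.25
  mean(V) = (6 + 6 + 7 + 7) / 4 = 26/4 = 6.5

Step 2 — sample variances and covariances s[i,j] = (1/(n-1)) · Σ_k (x_{k,i} - mean_i) · (x_{k,j} - mean_j), with n-1 = 3:
  s[U,U] = ((2.75)·(2.75) + (-2.25)·(-2.25) + (2.75)·(2.75) + (-3.25)·(-3.25)) / 3 = 30.75/3 = 10.25
  s[U,V] = ((2.75)·(-0.5) + (-2.25)·(-0.5) + (2.75)·(0.5) + (-3.25)·(0.5)) / 3 = -0.5/3 = -0.1667
  s[V,V] = ((-0.5)·(-0.5) + (-0.5)·(-0.5) + (0.5)·(0.5) + (0.5)·(0.5)) / 3 = 1/3 = 0.3333
  Sample standard deviations s_i = √(s[i,i]):
  s(U) = √(10.25) = 3.2016
  s(V) = √(0.3333) = 0.5774

Step 3 — r_{ij} = s_{ij} / (s_i · s_j):
  r[U,U] = 1 (diagonal).
  r[U,V] = -0.1667 / (3.2016 · 0.5774) = -0.1667 / 1.8484 = -0.0902
  r[V,V] = 1 (diagonal).

R is symmetric with unit diagonal. Assembling:

R = [[1, -0.0902],
 [-0.0902, 1]]


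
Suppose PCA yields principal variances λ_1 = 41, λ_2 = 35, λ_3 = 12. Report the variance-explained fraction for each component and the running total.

Step 1 — total variance = trace(Sigma) = Σ λ_i = 41 + 35 + 12 = 88.

Step 2 — fraction explained by component i = λ_i / Σ λ:
  PC1: 41/88 = 0.4659
  PC2: 35/88 = 0.3977
  PC3: 12/88 = 0.1364

Step 3 — cumulative fraction after k components = (λ_1 + ... + λ_k) / Σ λ:
  k = 1: 41/88 = 0.4659
  k = 2: (41 + 35)/88 = 76/88 = 0.8636
  k = 3: (41 + 35 + 12)/88 = 88/88 = 1

Summary (fraction, with percent):

explained: PC1 0.4659 (46.59%), PC2 0.3977 (39.77%), PC3 0.1364 (13.64%);  cumulative: 0.4659, 0.8636, 1


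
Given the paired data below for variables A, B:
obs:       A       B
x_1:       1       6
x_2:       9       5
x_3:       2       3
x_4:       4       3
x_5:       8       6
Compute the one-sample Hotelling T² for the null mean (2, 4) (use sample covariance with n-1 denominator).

Step 1 — sample mean vector:
  mean(A) = (1 + 9 + 2 + 4 + 8) / 5 = 24/5 = 4.8
  mean(B) = (6 + 5 + 3 + 3 + 6) / 5 = 23/5 = 4.6
  x̄ = (4.8, 4.6),  deviation x̄ - mu_0 = (4.8, 4.6) - (2, 4) = (2.8, 0.6).

Step 2 — sample covariance matrix, S[i,j] = (1/(n-1)) · Σ_k (x_{k,i} - mean_i) · (x_{k,j} - mean_j), divisor n-1 = 4:
  S[A,A] = ((-3.8)·(-3.8) + (4.2)·(4.2) + (-2.8)·(-2.8) + (-0.8)·(-0.8) + (3.2)·(3.2)) / 4 = 50.8/4 = 12.7
  S[A,B] = ((-3.8)·(1.4) + (4.2)·(0.4) + (-2.8)·(-1.6) + (-0.8)·(-1.6) + (3.2)·(1.4)) / 4 = 6.6/4 = 1.65
  S[B,B] = ((1.4)·(1.4) + (0.4)·(0.4) + (-1.6)·(-1.6) + (-1.6)·(-1.6) + (1.4)·(1.4)) / 4 = 9.2/4 = 2.3
  S = [[12.7, 1.65],
 [1.65, 2.3]].

Step 3 — invert S. det(S) = 12.7·2.3 - (1.65)² = 26.4875.
  S^{-1} = (1/det) · [[d, -b], [-b, a]] = [[0.0868, -0.0623],
 [-0.0623, 0.4795]].

Step 4 — quadratic form (x̄ - mu_0)^T · S^{-1} · (x̄ - mu_0):
  S^{-1} · (x̄ - mu_0) = (0.2058, 0.1133),
  (x̄ - mu_0)^T · [...] = (2.8)·(0.2058) + (0.6)·(0.1133) = 0.6441.

Step 5 — scale by n: T² = 5 · 0.6441 = 3.2204.

T² ≈ 3.2204


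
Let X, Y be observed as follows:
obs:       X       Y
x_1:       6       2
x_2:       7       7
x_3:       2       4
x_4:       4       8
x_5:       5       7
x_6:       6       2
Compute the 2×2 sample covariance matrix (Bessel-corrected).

Step 1 — column means:
  mean(X) = (6 + 7 + 2 + 4 + 5 + 6) / 6 = 30/6 = 5
  mean(Y) = (2 + 7 + 4 + 8 + 7 + 2) / 6 = 30/6 = 5

Step 2 — sample covariance S[i,j] = (1/(n-1)) · Σ_k (x_{k,i} - mean_i) · (x_{k,j} - mean_j), with n-1 = 5.
  S[X,X] = ((1)·(1) + (2)·(2) + (-3)·(-3) + (-1)·(-1) + (0)·(0) + (1)·(1)) / 5 = 16/5 = 3.2
  S[X,Y] = ((1)·(-3) + (2)·(2) + (-3)·(-1) + (-1)·(3) + (0)·(2) + (1)·(-3)) / 5 = -2/5 = -0.4
  S[Y,Y] = ((-3)·(-3) + (2)·(2) + (-1)·(-1) + (3)·(3) + (2)·(2) + (-3)·(-3)) / 5 = 36/5 = 7.2

S is symmetric (S[j,i] = S[i,j]). Assembling:

S = [[3.2, -0.4],
 [-0.4, 7.2]]


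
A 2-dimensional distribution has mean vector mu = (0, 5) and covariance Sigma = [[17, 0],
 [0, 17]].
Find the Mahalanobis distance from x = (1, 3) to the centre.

Step 1 — centre the observation: (x - mu) = (1, -2).

Step 2 — invert Sigma. det(Sigma) = 17·17 - (0)² = 289.
  Sigma^{-1} = (1/det) · [[d, -b], [-b, a]] = [[0.0588, 0],
 [0, 0.0588]].

Step 3 — form the quadratic (x - mu)^T · Sigma^{-1} · (x - mu):
  Sigma^{-1} · (x - mu) = (0.0588, -0.1176).
  (x - mu)^T · [Sigma^{-1} · (x - mu)] = (1)·(0.0588) + (-2)·(-0.1176) = 0.2941.

Step 4 — take square root: d = √(0.2941) ≈ 0.5423.

d(x, mu) = √(0.2941) ≈ 0.5423


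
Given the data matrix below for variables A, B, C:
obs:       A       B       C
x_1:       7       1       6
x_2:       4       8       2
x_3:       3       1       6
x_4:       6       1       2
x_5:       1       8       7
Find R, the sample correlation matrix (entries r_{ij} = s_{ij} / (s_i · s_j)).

Step 1 — column means:
  mean(A) = (7 + 4 + 3 + 6 + 1) / 5 = 21/5 = 4.2
  mean(B) = (1 + 8 + 1 + 1 + 8) / 5 = 19/5 = 3.8
  mean(C) = (6 + 2 + 6 + 2 + 7) / 5 = 23/5 = 4.6

Step 2 — sample variances and covariances s[i,j] = (1/(n-1)) · Σ_k (x_{k,i} - mean_i) · (x_{k,j} - mean_j), with n-1 = 4:
  s[A,A] = ((2.8)·(2.8) + (-0.2)·(-0.2) + (-1.2)·(-1.2) + (1.8)·(1.8) + (-3.2)·(-3.2)) / 4 = 22.8/4 = 5.7
  s[A,B] = ((2.8)·(-2.8) + (-0.2)·(4.2) + (-1.2)·(-2.8) + (1.8)·(-2.8) + (-3.2)·(4.2)) / 4 = -23.8/4 = -5.95
  s[A,C] = ((2.8)·(1.4) + (-0.2)·(-2.6) + (-1.2)·(1.4) + (1.8)·(-2.6) + (-3.2)·(2.4)) / 4 = -9.6/4 = -2.4
  s[B,B] = ((-2.8)·(-2.8) + (4.2)·(4.2) + (-2.8)·(-2.8) + (-2.8)·(-2.8) + (4.2)·(4.2)) / 4 = 58.8/4 = 14.7
  s[B,C] = ((-2.8)·(1.4) + (4.2)·(-2.6) + (-2.8)·(1.4) + (-2.8)·(-2.6) + (4.2)·(2.4)) / 4 = -1.4/4 = -0.35
  s[C,C] = ((1.4)·(1.4) + (-2.6)·(-2.6) + (1.4)·(1.4) + (-2.6)·(-2.6) + (2.4)·(2.4)) / 4 = 23.2/4 = 5.8
  Sample standard deviations s_i = √(s[i,i]):
  s(A) = √(5.7) = 2.3875
  s(B) = √(14.7) = 3.8341
  s(C) = √(5.8) = 2.4083

Step 3 — r_{ij} = s_{ij} / (s_i · s_j):
  r[A,A] = 1 (diagonal).
  r[A,B] = -5.95 / (2.3875 · 3.8341) = -5.95 / 9.1537 = -0.65
  r[A,C] = -2.4 / (2.3875 · 2.4083) = -2.4 / 5.7498 = -0.4174
  r[B,B] = 1 (diagonal).
  r[B,C] = -0.35 / (3.8341 · 2.4083) = -0.35 / 9.2336 = -0.0379
  r[C,C] = 1 (diagonal).

R is symmetric with unit diagonal. Assembling:

R = [[1, -0.65, -0.4174],
 [-0.65, 1, -0.0379],
 [-0.4174, -0.0379, 1]]


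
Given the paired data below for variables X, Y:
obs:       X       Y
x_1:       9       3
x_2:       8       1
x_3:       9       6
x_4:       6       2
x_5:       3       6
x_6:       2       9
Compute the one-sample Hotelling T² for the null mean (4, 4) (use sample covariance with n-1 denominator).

Step 1 — sample mean vector:
  mean(X) = (9 + 8 + 9 + 6 + 3 + 2) / 6 = 37/6 = 6.1667
  mean(Y) = (3 + 1 + 6 + 2 + 6 + 9) / 6 = 27/6 = 4.5
  x̄ = (6.1667, 4.5),  deviation x̄ - mu_0 = (6.1667, 4.5) - (4, 4) = (2.1667, 0.5).

Step 2 — sample covariance matrix, S[i,j] = (1/(n-1)) · Σ_k (x_{k,i} - mean_i) · (x_{k,j} - mean_j), divisor n-1 = 5:
  S[X,X] = ((2.8333)·(2.8333) + (1.8333)·(1.8333) + (2.8333)·(2.8333) + (-0.1667)·(-0.1667) + (-3.1667)·(-3.1667) + (-4.1667)·(-4.1667)) / 5 = 46.8333/5 = 9.3667
  S[X,Y] = ((2.8333)·(-1.5) + (1.8333)·(-3.5) + (2.8333)·(1.5) + (-0.1667)·(-2.5) + (-3.1667)·(1.5) + (-4.1667)·(4.5)) / 5 = -29.5/5 = -5.9
  S[Y,Y] = ((-1.5)·(-1.5) + (-3.5)·(-3.5) + (1.5)·(1.5) + (-2.5)·(-2.5) + (1.5)·(1.5) + (4.5)·(4.5)) / 5 = 45.5/5 = 9.1
  S = [[9.3667, -5.9],
 [-5.9, 9.1]].

Step 3 — invert S. det(S) = 9.3667·9.1 - (-5.9)² = 50.4267.
  S^{-1} = (1/det) · [[d, -b], [-b, a]] = [[0.1805, 0.117],
 [0.117, 0.1857]].

Step 4 — quadratic form (x̄ - mu_0)^T · S^{-1} · (x̄ - mu_0):
  S^{-1} · (x̄ - mu_0) = (0.4495, 0.3464),
  (x̄ - mu_0)^T · [...] = (2.1667)·(0.4495) + (0.5)·(0.3464) = 1.1471.

Step 5 — scale by n: T² = 6 · 1.1471 = 6.8826.

T² ≈ 6.8826


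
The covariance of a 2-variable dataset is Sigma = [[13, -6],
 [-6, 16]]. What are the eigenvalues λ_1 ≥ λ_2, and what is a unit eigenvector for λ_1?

Step 1 — characteristic polynomial of 2×2 Sigma:
  det(Sigma - λI) = λ² - trace · λ + det = 0.
  trace = 13 + 16 = 29, det = 13·16 - (-6)² = 172.
Step 2 — discriminant:
  Δ = trace² - 4·det = 841 - 688 = 153.
Step 3 — eigenvalues:
  λ = (trace ± √Δ)/2 = (29 ± 12.3693)/2,
  λ_1 = 20.6847,  λ_2 = 8.3153.

Step 4 — unit eigenvector for λ_1: solve (Sigma - λ_1 I)v = 0. First row:
  (13 - 20.6847)·v_x + (-6)·v_y = 0, i.e. (-7.6847)·v_x + (-6)·v_y = 0,
  so v ∝ (b, λ_1 - a) = (-6, 7.6847); multiply by -1 so the first entry is positive: u = (6, -7.6847).
  ||u|| = √((6)² + (-7.6847)²) = √(95.054) ≈ 9.7496,
  v_1 = u/||u|| ≈ (0.6154, -0.7882) (||v_1|| = 1).

λ_1 = 20.6847,  λ_2 = 8.3153;  v_1 ≈ (0.6154, -0.7882)


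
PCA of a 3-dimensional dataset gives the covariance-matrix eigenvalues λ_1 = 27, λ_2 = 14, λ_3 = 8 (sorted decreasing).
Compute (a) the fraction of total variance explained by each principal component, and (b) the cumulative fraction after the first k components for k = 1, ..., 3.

Step 1 — total variance = trace(Sigma) = Σ λ_i = 27 + 14 + 8 = 49.

Step 2 — fraction explained by component i = λ_i / Σ λ:
  PC1: 27/49 = 0.551
  PC2: 14/49 = 0.2857
  PC3: 8/49 = 0.1633

Step 3 — cumulative fraction after k components = (λ_1 + ... + λ_k) / Σ λ:
  k = 1: 27/49 = 0.551
  k = 2: (27 + 14)/49 = 41/49 = 0.8367
  k = 3: (27 + 14 + 8)/49 = 49/49 = 1

Summary (fraction, with percent):

explained: PC1 0.551 (55.1%), PC2 0.2857 (28.57%), PC3 0.1633 (16.33%);  cumulative: 0.551, 0.8367, 1


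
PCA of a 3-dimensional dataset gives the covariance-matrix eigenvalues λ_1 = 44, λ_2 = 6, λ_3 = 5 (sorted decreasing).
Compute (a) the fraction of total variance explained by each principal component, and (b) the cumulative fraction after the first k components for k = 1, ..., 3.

Step 1 — total variance = trace(Sigma) = Σ λ_i = 44 + 6 + 5 = 55.

Step 2 — fraction explained by component i = λ_i / Σ λ:
  PC1: 44/55 = 0.8
  PC2: 6/55 = 0.1091
  PC3: 5/55 = 0.0909

Step 3 — cumulative fraction after k components = (λ_1 + ... + λ_k) / Σ λ:
  k = 1: 44/55 = 0.8
  k = 2: (44 + 6)/55 = 50/55 = 0.9091
  k = 3: (44 + 6 + 5)/55 = 55/55 = 1

Summary (fraction, with percent):

explained: PC1 0.8 (80%), PC2 0.1091 (10.91%), PC3 0.0909 (9.09%);  cumulative: 0.8, 0.9091, 1


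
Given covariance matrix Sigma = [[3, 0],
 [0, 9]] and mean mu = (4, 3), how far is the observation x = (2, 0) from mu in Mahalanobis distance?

Step 1 — centre the observation: (x - mu) = (-2, -3).

Step 2 — invert Sigma. det(Sigma) = 3·9 - (0)² = 27.
  Sigma^{-1} = (1/det) · [[d, -b], [-b, a]] = [[0.3333, 0],
 [0, 0.1111]].

Step 3 — form the quadratic (x - mu)^T · Sigma^{-1} · (x - mu):
  Sigma^{-1} · (x - mu) = (-0.6667, -0.3333).
  (x - mu)^T · [Sigma^{-1} · (x - mu)] = (-2)·(-0.6667) + (-3)·(-0.3333) = 2.3333.

Step 4 — take square root: d = √(2.3333) ≈ 1.5275.

d(x, mu) = √(2.3333) ≈ 1.5275


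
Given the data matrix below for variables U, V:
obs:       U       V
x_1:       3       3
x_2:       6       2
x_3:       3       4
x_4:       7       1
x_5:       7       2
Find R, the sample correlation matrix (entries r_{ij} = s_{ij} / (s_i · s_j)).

Step 1 — column means:
  mean(U) = (3 + 6 + 3 + 7 + 7) / 5 = 26/5 = 5.2
  mean(V) = (3 + 2 + 4 + 1 + 2) / 5 = 12/5 = 2.4

Step 2 — sample variances and covariances s[i,j] = (1/(n-1)) · Σ_k (x_{k,i} - mean_i) · (x_{k,j} - mean_j), with n-1 = 4:
  s[U,U] = ((-2.2)·(-2.2) + (0.8)·(0.8) + (-2.2)·(-2.2) + (1.8)·(1.8) + (1.8)·(1.8)) / 4 = 16.8/4 = 4.2
  s[U,V] = ((-2.2)·(0.6) + (0.8)·(-0.4) + (-2.2)·(1.6) + (1.8)·(-1.4) + (1.8)·(-0.4)) / 4 = -8.4/4 = -2.1
  s[V,V] = ((0.6)·(0.6) + (-0.4)·(-0.4) + (1.6)·(1.6) + (-1.4)·(-1.4) + (-0.4)·(-0.4)) / 4 = 5.2/4 = 1.3
  Sample standard deviations s_i = √(s[i,i]):
  s(U) = √(4.2) = 2.0494
  s(V) = √(1.3) = 1.1402

Step 3 — r_{ij} = s_{ij} / (s_i · s_j):
  r[U,U] = 1 (diagonal).
  r[U,V] = -2.1 / (2.0494 · 1.1402) = -2.1 / 2.3367 = -0.8987
  r[V,V] = 1 (diagonal).

R is symmetric with unit diagonal. Assembling:

R = [[1, -0.8987],
 [-0.8987, 1]]


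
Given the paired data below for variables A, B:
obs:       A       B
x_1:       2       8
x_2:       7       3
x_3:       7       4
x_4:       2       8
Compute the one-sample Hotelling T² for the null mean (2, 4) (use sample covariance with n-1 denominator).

Step 1 — sample mean vector:
  mean(A) = (2 + 7 + 7 + 2) / 4 = 18/4 = 4.5
  mean(B) = (8 + 3 + 4 + 8) / 4 = 23/4 = 5.75
  x̄ = (4.5, 5.75),  deviation x̄ - mu_0 = (4.5, 5.75) - (2, 4) = (2.5, 1.75).

Step 2 — sample covariance matrix, S[i,j] = (1/(n-1)) · Σ_k (x_{k,i} - mean_i) · (x_{k,j} - mean_j), divisor n-1 = 3:
  S[A,A] = ((-2.5)·(-2.5) + (2.5)·(2.5) + (2.5)·(2.5) + (-2.5)·(-2.5)) / 3 = 25/3 = 8.3333
  S[A,B] = ((-2.5)·(2.25) + (2.5)·(-2.75) + (2.5)·(-1.75) + (-2.5)·(2.25)) / 3 = -22.5/3 = -7.5
  S[B,B] = ((2.25)·(2.25) + (-2.75)·(-2.75) + (-1.75)·(-1.75) + (2.25)·(2.25)) / 3 = 20.75/3 = 6.9167
  S = [[8.3333, -7.5],
 [-7.5, 6.9167]].

Step 3 — invert S. det(S) = 8.3333·6.9167 - (-7.5)² = 1.3889.
  S^{-1} = (1/det) · [[d, -b], [-b, a]] = [[4.98, 5.4],
 [5.4, 6]].

Step 4 — quadratic form (x̄ - mu_0)^T · S^{-1} · (x̄ - mu_0):
  S^{-1} · (x̄ - mu_0) = (21.9, 24),
  (x̄ - mu_0)^T · [...] = (2.5)·(21.9) + (1.75)·(24) = 96.75.

Step 5 — scale by n: T² = 4 · 96.75 = 387.

T² ≈ 387


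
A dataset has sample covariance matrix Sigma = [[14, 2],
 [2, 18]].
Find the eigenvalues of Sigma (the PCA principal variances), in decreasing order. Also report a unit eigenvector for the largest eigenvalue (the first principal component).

Step 1 — characteristic polynomial of 2×2 Sigma:
  det(Sigma - λI) = λ² - trace · λ + det = 0.
  trace = 14 + 18 = 32, det = 14·18 - (2)² = 248.
Step 2 — discriminant:
  Δ = trace² - 4·det = 1024 - 992 = 32.
Step 3 — eigenvalues:
  λ = (trace ± √Δ)/2 = (32 ± 5.6569)/2,
  λ_1 = 18.8284,  λ_2 = 13.1716.

Step 4 — unit eigenvector for λ_1: solve (Sigma - λ_1 I)v = 0. First row:
  (14 - 18.8284)·v_x + (2)·v_y = 0, i.e. (-4.8284)·v_x + (2)·v_y = 0,
  so v ∝ (b, λ_1 - a) = (2, 4.8284) = u.
  ||u|| = √((2)² + (4.8284)²) = √(27.3137) ≈ 5.2263,
  v_1 = u/||u|| ≈ (0.3827, 0.9239) (||v_1|| = 1).

λ_1 = 18.8284,  λ_2 = 13.1716;  v_1 ≈ (0.3827, 0.9239)


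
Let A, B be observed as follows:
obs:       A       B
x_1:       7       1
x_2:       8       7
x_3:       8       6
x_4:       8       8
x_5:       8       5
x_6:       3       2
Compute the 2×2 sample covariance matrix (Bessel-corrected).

Step 1 — column means:
  mean(A) = (7 + 8 + 8 + 8 + 8 + 3) / 6 = 42/6 = 7
  mean(B) = (1 + 7 + 6 + 8 + 5 + 2) / 6 = 29/6 = 4.8333

Step 2 — sample covariance S[i,j] = (1/(n-1)) · Σ_k (x_{k,i} - mean_i) · (x_{k,j} - mean_j), with n-1 = 5.
  S[A,A] = ((0)·(0) + (1)·(1) + (1)·(1) + (1)·(1) + (1)·(1) + (-4)·(-4)) / 5 = 20/5 = 4
  S[A,B] = ((0)·(-3.8333) + (1)·(2.1667) + (1)·(1.1667) + (1)·(3.1667) + (1)·(0.1667) + (-4)·(-2.8333)) / 5 = 18/5 = 3.6
  S[B,B] = ((-3.8333)·(-3.8333) + (2.1667)·(2.1667) + (1.1667)·(1.1667) + (3.1667)·(3.1667) + (0.1667)·(0.1667) + (-2.8333)·(-2.8333)) / 5 = 38.8333/5 = 7.7667

S is symmetric (S[j,i] = S[i,j]). Assembling:

S = [[4, 3.6],
 [3.6, 7.7667]]


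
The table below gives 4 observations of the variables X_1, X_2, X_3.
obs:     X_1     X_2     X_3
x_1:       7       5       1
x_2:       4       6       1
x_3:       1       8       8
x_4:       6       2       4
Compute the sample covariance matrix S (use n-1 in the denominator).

Step 1 — column means:
  mean(X_1) = (7 + 4 + 1 + 6) / 4 = 18/4 = 4.5
  mean(X_2) = (5 + 6 + 8 + 2) / 4 = 21/4 = 5.25
  mean(X_3) = (1 + 1 + 8 + 4) / 4 = 14/4 = 3.5

Step 2 — sample covariance S[i,j] = (1/(n-1)) · Σ_k (x_{k,i} - mean_i) · (x_{k,j} - mean_j), with n-1 = 3.
  S[X_1,X_1] = ((2.5)·(2.5) + (-0.5)·(-0.5) + (-3.5)·(-3.5) + (1.5)·(1.5)) / 3 = 21/3 = 7
  S[X_1,X_2] = ((2.5)·(-0.25) + (-0.5)·(0.75) + (-3.5)·(2.75) + (1.5)·(-3.25)) / 3 = -15.5/3 = -5.1667
  S[X_1,X_3] = ((2.5)·(-2.5) + (-0.5)·(-2.5) + (-3.5)·(4.5) + (1.5)·(0.5)) / 3 = -20/3 = -6.6667
  S[X_2,X_2] = ((-0.25)·(-0.25) + (0.75)·(0.75) + (2.75)·(2.75) + (-3.25)·(-3.25)) / 3 = 18.75/3 = 6.25
  S[X_2,X_3] = ((-0.25)·(-2.5) + (0.75)·(-2.5) + (2.75)·(4.5) + (-3.25)·(0.5)) / 3 = 9.5/3 = 3.1667
  S[X_3,X_3] = ((-2.5)·(-2.5) + (-2.5)·(-2.5) + (4.5)·(4.5) + (0.5)·(0.5)) / 3 = 33/3 = 11

S is symmetric (S[j,i] = S[i,j]). Assembling:

S = [[7, -5.1667, -6.6667],
 [-5.1667, 6.25, 3.1667],
 [-6.6667, 3.1667, 11]]


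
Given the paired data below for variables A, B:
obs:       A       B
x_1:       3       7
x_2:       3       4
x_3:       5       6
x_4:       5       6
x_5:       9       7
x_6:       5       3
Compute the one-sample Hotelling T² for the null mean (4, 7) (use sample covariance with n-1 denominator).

Step 1 — sample mean vector:
  mean(A) = (3 + 3 + 5 + 5 + 9 + 5) / 6 = 30/6 = 5
  mean(B) = (7 + 4 + 6 + 6 + 7 + 3) / 6 = 33/6 = 5.5
  x̄ = (5, 5.5),  deviation x̄ - mu_0 = (5, 5.5) - (4, 7) = (1, -1.5).

Step 2 — sample covariance matrix, S[i,j] = (1/(n-1)) · Σ_k (x_{k,i} - mean_i) · (x_{k,j} - mean_j), divisor n-1 = 5:
  S[A,A] = ((-2)·(-2) + (-2)·(-2) + (0)·(0) + (0)·(0) + (4)·(4) + (0)·(0)) / 5 = 24/5 = 4.8
  S[A,B] = ((-2)·(1.5) + (-2)·(-1.5) + (0)·(0.5) + (0)·(0.5) + (4)·(1.5) + (0)·(-2.5)) / 5 = 6/5 = 1.2
  S[B,B] = ((1.5)·(1.5) + (-1.5)·(-1.5) + (0.5)·(0.5) + (0.5)·(0.5) + (1.5)·(1.5) + (-2.5)·(-2.5)) / 5 = 13.5/5 = 2.7
  S = [[4.8, 1.2],
 [1.2, 2.7]].

Step 3 — invert S. det(S) = 4.8·2.7 - (1.2)² = 11.52.
  S^{-1} = (1/det) · [[d, -b], [-b, a]] = [[0.2344, -0.1042],
 [-0.1042, 0.4167]].

Step 4 — quadratic form (x̄ - mu_0)^T · S^{-1} · (x̄ - mu_0):
  S^{-1} · (x̄ - mu_0) = (0.3906, -0.7292),
  (x̄ - mu_0)^T · [...] = (1)·(0.3906) + (-1.5)·(-0.7292) = 1.4844.

Step 5 — scale by n: T² = 6 · 1.4844 = 8.9062.

T² ≈ 8.9062


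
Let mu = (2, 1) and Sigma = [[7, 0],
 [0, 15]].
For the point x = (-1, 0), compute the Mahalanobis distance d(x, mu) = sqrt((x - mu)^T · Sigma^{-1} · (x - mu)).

Step 1 — centre the observation: (x - mu) = (-3, -1).

Step 2 — invert Sigma. det(Sigma) = 7·15 - (0)² = 105.
  Sigma^{-1} = (1/det) · [[d, -b], [-b, a]] = [[0.1429, 0],
 [0, 0.0667]].

Step 3 — form the quadratic (x - mu)^T · Sigma^{-1} · (x - mu):
  Sigma^{-1} · (x - mu) = (-0.4286, -0.0667).
  (x - mu)^T · [Sigma^{-1} · (x - mu)] = (-3)·(-0.4286) + (-1)·(-0.0667) = 1.3524.

Step 4 — take square root: d = √(1.3524) ≈ 1.1629.

d(x, mu) = √(1.3524) ≈ 1.1629


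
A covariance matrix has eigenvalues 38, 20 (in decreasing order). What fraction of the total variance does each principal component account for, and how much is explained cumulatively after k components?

Step 1 — total variance = trace(Sigma) = Σ λ_i = 38 + 20 = 58.

Step 2 — fraction explained by component i = λ_i / Σ λ:
  PC1: 38/58 = 0.6552
  PC2: 20/58 = 0.3448

Step 3 — cumulative fraction after k components = (λ_1 + ... + λ_k) / Σ λ:
  k = 1: 38/58 = 0.6552
  k = 2: (38 + 20)/58 = 58/58 = 1

Summary (fraction, with percent):

explained: PC1 0.6552 (65.52%), PC2 0.3448 (34.48%);  cumulative: 0.6552, 1


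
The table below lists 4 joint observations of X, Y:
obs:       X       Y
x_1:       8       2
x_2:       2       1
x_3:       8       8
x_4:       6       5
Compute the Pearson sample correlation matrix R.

Step 1 — column means:
  mean(X) = (8 + 2 + 8 + 6) / 4 = 24/4 = 6
  mean(Y) = (2 + 1 + 8 + 5) / 4 = 16/4 = 4

Step 2 — sample variances and covariances s[i,j] = (1/(n-1)) · Σ_k (x_{k,i} - mean_i) · (x_{k,j} - mean_j), with n-1 = 3:
  s[X,X] = ((2)·(2) + (-4)·(-4) + (2)·(2) + (0)·(0)) / 3 = 24/3 = 8
  s[X,Y] = ((2)·(-2) + (-4)·(-3) + (2)·(4) + (0)·(1)) / 3 = 16/3 = 5.3333
  s[Y,Y] = ((-2)·(-2) + (-3)·(-3) + (4)·(4) + (1)·(1)) / 3 = 30/3 = 10
  Sample standard deviations s_i = √(s[i,i]):
  s(X) = √(8) = 2.8284
  s(Y) = √(10) = 3.1623

Step 3 — r_{ij} = s_{ij} / (s_i · s_j):
  r[X,X] = 1 (diagonal).
  r[X,Y] = 5.3333 / (2.8284 · 3.1623) = 5.3333 / 8.9443 = 0.5963
  r[Y,Y] = 1 (diagonal).

R is symmetric with unit diagonal. Assembling:

R = [[1, 0.5963],
 [0.5963, 1]]


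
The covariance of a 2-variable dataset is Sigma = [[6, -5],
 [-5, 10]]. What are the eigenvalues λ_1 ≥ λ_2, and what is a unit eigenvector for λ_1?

Step 1 — characteristic polynomial of 2×2 Sigma:
  det(Sigma - λI) = λ² - trace · λ + det = 0.
  trace = 6 + 10 = 16, det = 6·10 - (-5)² = 35.
Step 2 — discriminant:
  Δ = trace² - 4·det = 256 - 140 = 116.
Step 3 — eigenvalues:
  λ = (trace ± √Δ)/2 = (16 ± 10.7703)/2,
  λ_1 = 13.3852,  λ_2 = 2.6148.

Step 4 — unit eigenvector for λ_1: solve (Sigma - λ_1 I)v = 0. First row:
  (6 - 13.3852)·v_x + (-5)·v_y = 0, i.e. (-7.3852)·v_x + (-5)·v_y = 0,
  so v ∝ (b, λ_1 - a) = (-5, 7.3852); multiply by -1 so the first entry is positive: u = (5, -7.3852).
  ||u|| = √((5)² + (-7.3852)²) = √(79.5407) ≈ 8.9186,
  v_1 = u/||u|| ≈ (0.5606, -0.8281) (||v_1|| = 1).

λ_1 = 13.3852,  λ_2 = 2.6148;  v_1 ≈ (0.5606, -0.8281)


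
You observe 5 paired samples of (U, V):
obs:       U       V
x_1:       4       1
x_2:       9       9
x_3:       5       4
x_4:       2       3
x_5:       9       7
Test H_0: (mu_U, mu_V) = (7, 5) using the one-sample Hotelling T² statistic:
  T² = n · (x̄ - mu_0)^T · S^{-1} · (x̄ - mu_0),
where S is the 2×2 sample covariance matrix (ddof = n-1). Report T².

Step 1 — sample mean vector:
  mean(U) = (4 + 9 + 5 + 2 + 9) / 5 = 29/5 = 5.8
  mean(V) = (1 + 9 + 4 + 3 + 7) / 5 = 24/5 = 4.8
  x̄ = (5.8, 4.8),  deviation x̄ - mu_0 = (5.8, 4.8) - (7, 5) = (-1.2, -0.2).

Step 2 — sample covariance matrix, S[i,j] = (1/(n-1)) · Σ_k (x_{k,i} - mean_i) · (x_{k,j} - mean_j), divisor n-1 = 4:
  S[U,U] = ((-1.8)·(-1.8) + (3.2)·(3.2) + (-0.8)·(-0.8) + (-3.8)·(-3.8) + (3.2)·(3.2)) / 4 = 38.8/4 = 9.7
  S[U,V] = ((-1.8)·(-3.8) + (3.2)·(4.2) + (-0.8)·(-0.8) + (-3.8)·(-1.8) + (3.2)·(2.2)) / 4 = 34.8/4 = 8.7
  S[V,V] = ((-3.8)·(-3.8) + (4.2)·(4.2) + (-0.8)·(-0.8) + (-1.8)·(-1.8) + (2.2)·(2.2)) / 4 = 40.8/4 = 10.2
  S = [[9.7, 8.7],
 [8.7, 10.2]].

Step 3 — invert S. det(S) = 9.7·10.2 - (8.7)² = 23.25.
  S^{-1} = (1/det) · [[d, -b], [-b, a]] = [[0.4387, -0.3742],
 [-0.3742, 0.4172]].

Step 4 — quadratic form (x̄ - mu_0)^T · S^{-1} · (x̄ - mu_0):
  S^{-1} · (x̄ - mu_0) = (-0.4516, 0.3656),
  (x̄ - mu_0)^T · [...] = (-1.2)·(-0.4516) + (-0.2)·(0.3656) = 0.4688.

Step 5 — scale by n: T² = 5 · 0.4688 = 2.3441.

T² ≈ 2.3441


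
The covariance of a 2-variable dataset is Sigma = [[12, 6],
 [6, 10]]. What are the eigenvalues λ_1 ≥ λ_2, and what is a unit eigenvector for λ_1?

Step 1 — characteristic polynomial of 2×2 Sigma:
  det(Sigma - λI) = λ² - trace · λ + det = 0.
  trace = 12 + 10 = 22, det = 12·10 - (6)² = 84.
Step 2 — discriminant:
  Δ = trace² - 4·det = 484 - 336 = 148.
Step 3 — eigenvalues:
  λ = (trace ± √Δ)/2 = (22 ± 12.1655)/2,
  λ_1 = 17.0828,  λ_2 = 4.9172.

Step 4 — unit eigenvector for λ_1: solve (Sigma - λ_1 I)v = 0. First row:
  (12 - 17.0828)·v_x + (6)·v_y = 0, i.e. (-5.0828)·v_x + (6)·v_y = 0,
  so v ∝ (b, λ_1 - a) = (6, 5.0828) = u.
  ||u|| = √((6)² + (5.0828)²) = √(61.8345) ≈ 7.8635,
  v_1 = u/||u|| ≈ (0.763, 0.6464) (||v_1|| = 1).

λ_1 = 17.0828,  λ_2 = 4.9172;  v_1 ≈ (0.763, 0.6464)


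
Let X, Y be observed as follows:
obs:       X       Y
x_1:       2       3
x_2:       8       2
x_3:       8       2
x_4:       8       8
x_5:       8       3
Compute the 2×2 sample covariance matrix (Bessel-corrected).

Step 1 — column means:
  mean(X) = (2 + 8 + 8 + 8 + 8) / 5 = 34/5 = 6.8
  mean(Y) = (3 + 2 + 2 + 8 + 3) / 5 = 18/5 = 3.6

Step 2 — sample covariance S[i,j] = (1/(n-1)) · Σ_k (x_{k,i} - mean_i) · (x_{k,j} - mean_j), with n-1 = 4.
  S[X,X] = ((-4.8)·(-4.8) + (1.2)·(1.2) + (1.2)·(1.2) + (1.2)·(1.2) + (1.2)·(1.2)) / 4 = 28.8/4 = 7.2
  S[X,Y] = ((-4.8)·(-0.6) + (1.2)·(-1.6) + (1.2)·(-1.6) + (1.2)·(4.4) + (1.2)·(-0.6)) / 4 = 3.6/4 = 0.9
  S[Y,Y] = ((-0.6)·(-0.6) + (-1.6)·(-1.6) + (-1.6)·(-1.6) + (4.4)·(4.4) + (-0.6)·(-0.6)) / 4 = 25.2/4 = 6.3

S is symmetric (S[j,i] = S[i,j]). Assembling:

S = [[7.2, 0.9],
 [0.9, 6.3]]


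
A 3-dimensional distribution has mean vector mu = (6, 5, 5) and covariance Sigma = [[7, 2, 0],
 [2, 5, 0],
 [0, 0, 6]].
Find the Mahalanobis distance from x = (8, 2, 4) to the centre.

Step 1 — centre the observation: (x - mu) = (2, -3, -1).

Step 2 — invert Sigma (cofactor / det for 3×3, or solve directly):
  Sigma^{-1} = [[0.1613, -0.0645, 0],
 [-0.0645, 0.2258, 0],
 [0, 0, 0.1667]].

Step 3 — form the quadratic (x - mu)^T · Sigma^{-1} · (x - mu):
  Sigma^{-1} · (x - mu) = (0.5161, -0.8065, -0.1667).
  (x - mu)^T · [Sigma^{-1} · (x - mu)] = (2)·(0.5161) + (-3)·(-0.8065) + (-1)·(-0.1667) = 3.6183.

Step 4 — take square root: d = √(3.6183) ≈ 1.9022.

d(x, mu) = √(3.6183) ≈ 1.9022
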